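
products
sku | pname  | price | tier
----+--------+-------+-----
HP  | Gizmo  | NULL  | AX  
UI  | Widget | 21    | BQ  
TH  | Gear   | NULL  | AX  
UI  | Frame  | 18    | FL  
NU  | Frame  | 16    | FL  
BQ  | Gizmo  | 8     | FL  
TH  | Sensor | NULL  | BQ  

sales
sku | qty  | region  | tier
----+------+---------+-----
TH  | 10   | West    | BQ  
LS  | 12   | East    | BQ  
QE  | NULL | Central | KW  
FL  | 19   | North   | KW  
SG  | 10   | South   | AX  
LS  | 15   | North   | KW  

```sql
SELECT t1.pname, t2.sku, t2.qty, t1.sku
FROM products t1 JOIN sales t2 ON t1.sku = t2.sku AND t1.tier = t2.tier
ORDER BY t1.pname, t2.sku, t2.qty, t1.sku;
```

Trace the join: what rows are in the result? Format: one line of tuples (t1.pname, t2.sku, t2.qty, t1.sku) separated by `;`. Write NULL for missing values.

INNER JOIN keeps only pairs where the ON condition holds.
Matching on t1.sku = t2.sku AND t1.tier = t2.tier.
- t1[0] sku=HP, tier=AX → no match; dropped.
- t1[1] sku=UI, tier=BQ → no match; dropped.
- t1[2] sku=TH, tier=AX → no match; dropped.
- t1[3] sku=UI, tier=FL → no match; dropped.
- t1[4] sku=NU, tier=FL → no match; dropped.
- t1[5] sku=BQ, tier=FL → no match; dropped.
- t1[6] sku=TH, tier=BQ → 1 match(es) in t2 → 1 row(s).
After projecting and ordering:
t1.pname | t2.sku | t2.qty | t1.sku
Sensor | TH | 10 | TH

(Sensor, TH, 10, TH)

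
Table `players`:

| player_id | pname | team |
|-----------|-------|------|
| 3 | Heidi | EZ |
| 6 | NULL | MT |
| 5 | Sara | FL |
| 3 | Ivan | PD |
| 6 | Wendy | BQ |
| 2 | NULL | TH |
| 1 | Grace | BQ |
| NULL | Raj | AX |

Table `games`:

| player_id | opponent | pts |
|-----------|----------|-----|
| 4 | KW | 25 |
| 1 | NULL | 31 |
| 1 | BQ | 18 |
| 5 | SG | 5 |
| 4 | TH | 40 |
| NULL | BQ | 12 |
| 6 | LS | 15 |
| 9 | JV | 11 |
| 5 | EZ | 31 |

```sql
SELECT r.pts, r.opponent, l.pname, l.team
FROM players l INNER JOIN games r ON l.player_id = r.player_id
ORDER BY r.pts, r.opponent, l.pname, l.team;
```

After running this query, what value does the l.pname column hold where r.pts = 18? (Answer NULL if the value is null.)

INNER JOIN keeps only pairs where the ON condition holds.
Matching on l.player_id = r.player_id. A NULL in a compared column never satisfies the condition.
Matched pairs: 6.

Grace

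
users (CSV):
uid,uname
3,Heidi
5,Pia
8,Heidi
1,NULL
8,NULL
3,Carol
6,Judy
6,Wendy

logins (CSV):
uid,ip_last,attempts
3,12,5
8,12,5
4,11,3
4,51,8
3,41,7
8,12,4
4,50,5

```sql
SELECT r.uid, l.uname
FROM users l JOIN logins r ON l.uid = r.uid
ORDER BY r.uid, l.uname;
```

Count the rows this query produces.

8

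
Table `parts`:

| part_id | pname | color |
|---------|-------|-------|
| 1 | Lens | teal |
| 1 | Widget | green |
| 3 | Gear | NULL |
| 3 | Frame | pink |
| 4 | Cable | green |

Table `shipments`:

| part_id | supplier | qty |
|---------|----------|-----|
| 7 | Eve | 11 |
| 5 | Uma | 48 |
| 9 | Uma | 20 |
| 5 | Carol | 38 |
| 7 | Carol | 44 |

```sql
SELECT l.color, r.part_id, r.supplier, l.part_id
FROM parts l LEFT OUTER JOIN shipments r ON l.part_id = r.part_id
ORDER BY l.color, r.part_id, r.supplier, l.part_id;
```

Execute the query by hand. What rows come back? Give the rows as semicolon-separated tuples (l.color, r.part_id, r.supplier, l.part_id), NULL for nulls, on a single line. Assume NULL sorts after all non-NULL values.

(green, NULL, NULL, 1); (green, NULL, NULL, 4); (pink, NULL, NULL, 3); (teal, NULL, NULL, 1); (NULL, NULL, NULL, 3)

LEFT JOIN keeps every row from `parts`; unmatched rows get NULL for `shipments`'s columns.
Matching on l.part_id = r.part_id.
Matched pairs: 0; unmatched l rows kept: 5.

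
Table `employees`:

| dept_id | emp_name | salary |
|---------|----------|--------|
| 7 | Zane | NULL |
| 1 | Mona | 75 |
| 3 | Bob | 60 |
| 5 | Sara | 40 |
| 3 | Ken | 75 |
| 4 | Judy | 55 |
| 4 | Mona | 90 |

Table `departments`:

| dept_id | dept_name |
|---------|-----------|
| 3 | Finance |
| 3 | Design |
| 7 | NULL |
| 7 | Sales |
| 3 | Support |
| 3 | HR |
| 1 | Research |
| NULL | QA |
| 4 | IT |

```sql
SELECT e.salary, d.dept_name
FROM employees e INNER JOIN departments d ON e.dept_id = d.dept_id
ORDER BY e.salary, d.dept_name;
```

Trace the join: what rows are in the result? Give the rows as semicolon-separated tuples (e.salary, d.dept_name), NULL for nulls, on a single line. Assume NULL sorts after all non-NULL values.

(55, IT); (60, Design); (60, Finance); (60, HR); (60, Support); (75, Design); (75, Finance); (75, HR); (75, Research); (75, Support); (90, IT); (NULL, Sales); (NULL, NULL)

INNER JOIN keeps only pairs where the ON condition holds.
Matching on e.dept_id = d.dept_id. A NULL in a compared column never satisfies the condition.
Matched pairs: 13.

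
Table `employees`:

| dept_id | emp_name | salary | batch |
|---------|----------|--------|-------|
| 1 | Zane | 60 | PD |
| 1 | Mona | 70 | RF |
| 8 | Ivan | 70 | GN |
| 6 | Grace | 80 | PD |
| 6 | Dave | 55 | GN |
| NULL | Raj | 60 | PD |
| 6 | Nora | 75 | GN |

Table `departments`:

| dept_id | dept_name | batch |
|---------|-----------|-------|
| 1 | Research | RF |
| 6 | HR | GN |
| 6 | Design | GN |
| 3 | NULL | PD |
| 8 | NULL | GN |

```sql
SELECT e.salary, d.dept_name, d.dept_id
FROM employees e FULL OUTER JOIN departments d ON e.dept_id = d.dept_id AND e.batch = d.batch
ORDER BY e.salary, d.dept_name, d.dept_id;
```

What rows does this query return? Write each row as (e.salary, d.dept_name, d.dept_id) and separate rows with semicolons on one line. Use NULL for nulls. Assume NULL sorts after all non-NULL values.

(55, Design, 6); (55, HR, 6); (60, NULL, NULL); (60, NULL, NULL); (70, Research, 1); (70, NULL, 8); (75, Design, 6); (75, HR, 6); (80, NULL, NULL); (NULL, NULL, 3)

FULL OUTER JOIN keeps every row from both sides; unmatched rows get NULL for the other side's columns.
Matching on e.dept_id = d.dept_id AND e.batch = d.batch. A NULL in a compared column never satisfies the condition.
- dept_id=1, batch=PD: no d row matches, row kept with d columns NULL.
- dept_id=1, batch=RF: 1 matching d row(s), so 1 row(s) emitted.
- dept_id=8, batch=GN: 1 matching d row(s), so 1 row(s) emitted.
- dept_id=6, batch=PD: no d row matches, row kept with d columns NULL.
- dept_id=6, batch=GN: 2 matching d row(s), so 2 row(s) emitted.
- dept_id=NULL, batch=PD: no d row matches, row kept with d columns NULL.
- dept_id=6, batch=GN: 2 matching d row(s), so 2 row(s) emitted.
- plus 1 unmatched d row(s), each kept with NULL e columns.
After projecting and ordering:
e.salary | d.dept_name | d.dept_id
55 | Design | 6
55 | HR | 6
60 | NULL | NULL
60 | NULL | NULL
70 | Research | 1
70 | NULL | 8
75 | Design | 6
75 | HR | 6
80 | NULL | NULL
NULL | NULL | 3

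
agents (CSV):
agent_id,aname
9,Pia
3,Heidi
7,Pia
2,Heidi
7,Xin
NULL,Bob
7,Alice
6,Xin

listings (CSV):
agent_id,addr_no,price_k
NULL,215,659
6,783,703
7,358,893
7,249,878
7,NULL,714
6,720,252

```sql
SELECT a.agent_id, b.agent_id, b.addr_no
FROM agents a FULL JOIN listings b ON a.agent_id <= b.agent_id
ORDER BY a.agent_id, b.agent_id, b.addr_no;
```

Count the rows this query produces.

27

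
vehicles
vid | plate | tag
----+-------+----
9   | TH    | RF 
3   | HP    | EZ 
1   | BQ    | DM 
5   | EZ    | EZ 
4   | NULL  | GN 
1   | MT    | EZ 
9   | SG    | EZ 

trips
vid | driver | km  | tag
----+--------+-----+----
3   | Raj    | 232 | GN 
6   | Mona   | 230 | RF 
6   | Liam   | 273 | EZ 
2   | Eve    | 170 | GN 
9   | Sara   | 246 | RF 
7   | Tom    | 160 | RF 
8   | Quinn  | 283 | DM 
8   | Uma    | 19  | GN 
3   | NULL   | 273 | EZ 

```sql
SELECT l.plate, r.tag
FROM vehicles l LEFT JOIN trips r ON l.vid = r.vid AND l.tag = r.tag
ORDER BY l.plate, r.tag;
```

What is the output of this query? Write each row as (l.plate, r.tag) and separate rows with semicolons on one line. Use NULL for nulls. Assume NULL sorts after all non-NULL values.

(BQ, NULL); (EZ, NULL); (HP, EZ); (MT, NULL); (SG, NULL); (TH, RF); (NULL, NULL)

LEFT JOIN keeps every row from `vehicles`; unmatched rows get NULL for `trips`'s columns.
Matching on l.vid = r.vid AND l.tag = r.tag.
- vid=9, tag=RF: 1 matching r row(s), so 1 row(s) emitted.
- vid=3, tag=EZ: 1 matching r row(s), so 1 row(s) emitted.
- vid=1, tag=DM: no r row matches, row kept with r columns NULL.
- vid=5, tag=EZ: no r row matches, row kept with r columns NULL.
- vid=4, tag=GN: no r row matches, row kept with r columns NULL.
- vid=1, tag=EZ: no r row matches, row kept with r columns NULL.
- vid=9, tag=EZ: no r row matches, row kept with r columns NULL.
After projecting and ordering:
l.plate | r.tag
BQ | NULL
EZ | NULL
HP | EZ
MT | NULL
SG | NULL
TH | RF
NULL | NULL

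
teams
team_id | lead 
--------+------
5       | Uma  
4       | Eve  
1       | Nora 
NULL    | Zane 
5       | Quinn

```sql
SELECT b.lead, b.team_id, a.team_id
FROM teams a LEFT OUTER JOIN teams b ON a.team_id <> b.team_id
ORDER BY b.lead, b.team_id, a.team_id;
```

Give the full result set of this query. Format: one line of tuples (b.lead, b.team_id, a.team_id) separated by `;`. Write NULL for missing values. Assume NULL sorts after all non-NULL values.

(Eve, 4, 1); (Eve, 4, 5); (Eve, 4, 5); (Nora, 1, 4); (Nora, 1, 5); (Nora, 1, 5); (Quinn, 5, 1); (Quinn, 5, 4); (Uma, 5, 1); (Uma, 5, 4); (NULL, NULL, NULL)

LEFT JOIN keeps every row from `teams a`; unmatched rows get NULL for `teams b`'s columns.
Matching on a.team_id <> b.team_id. A NULL in a compared column never satisfies the condition.
- team_id=5: 2 matching b row(s), so 2 row(s) emitted.
- team_id=4: 3 matching b row(s), so 3 row(s) emitted.
- team_id=1: 3 matching b row(s), so 3 row(s) emitted.
- team_id=NULL: no b row matches, row kept with b columns NULL.
- team_id=5: 2 matching b row(s), so 2 row(s) emitted.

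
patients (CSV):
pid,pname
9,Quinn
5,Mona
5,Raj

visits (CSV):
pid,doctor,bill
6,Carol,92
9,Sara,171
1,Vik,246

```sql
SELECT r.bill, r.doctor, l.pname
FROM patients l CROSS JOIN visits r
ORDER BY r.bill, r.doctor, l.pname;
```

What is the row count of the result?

9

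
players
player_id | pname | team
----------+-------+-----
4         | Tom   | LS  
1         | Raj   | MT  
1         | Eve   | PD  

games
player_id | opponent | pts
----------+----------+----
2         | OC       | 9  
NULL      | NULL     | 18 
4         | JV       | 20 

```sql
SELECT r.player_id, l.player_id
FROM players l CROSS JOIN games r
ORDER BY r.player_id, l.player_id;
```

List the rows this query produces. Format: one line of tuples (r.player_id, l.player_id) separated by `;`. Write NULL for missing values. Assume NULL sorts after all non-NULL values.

(2, 1); (2, 1); (2, 4); (4, 1); (4, 1); (4, 4); (NULL, 1); (NULL, 1); (NULL, 4)

CROSS JOIN pairs every row of `players` with every row of `games`: 3 × 3 = 9 rows.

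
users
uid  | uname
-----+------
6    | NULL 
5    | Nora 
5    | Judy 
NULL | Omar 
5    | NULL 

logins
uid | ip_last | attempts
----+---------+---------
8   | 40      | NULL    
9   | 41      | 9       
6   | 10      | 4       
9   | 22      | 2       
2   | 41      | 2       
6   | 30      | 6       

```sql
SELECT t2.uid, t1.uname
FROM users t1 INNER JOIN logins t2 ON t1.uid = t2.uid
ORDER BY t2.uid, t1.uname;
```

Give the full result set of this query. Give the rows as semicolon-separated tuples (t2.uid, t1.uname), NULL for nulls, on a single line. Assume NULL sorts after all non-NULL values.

(6, NULL); (6, NULL)

INNER JOIN keeps only pairs where the ON condition holds.
Matching on t1.uid = t2.uid. A NULL in a compared column never satisfies the condition.
- uid=6: 2 matching t2 row(s), so 2 row(s) emitted.
- uid=5: no matching t2 row, dropped.
- uid=5: no matching t2 row, dropped.
- uid=NULL: no matching t2 row, dropped.
- uid=5: no matching t2 row, dropped.
After projecting and ordering:
t2.uid | t1.uname
6 | NULL
6 | NULL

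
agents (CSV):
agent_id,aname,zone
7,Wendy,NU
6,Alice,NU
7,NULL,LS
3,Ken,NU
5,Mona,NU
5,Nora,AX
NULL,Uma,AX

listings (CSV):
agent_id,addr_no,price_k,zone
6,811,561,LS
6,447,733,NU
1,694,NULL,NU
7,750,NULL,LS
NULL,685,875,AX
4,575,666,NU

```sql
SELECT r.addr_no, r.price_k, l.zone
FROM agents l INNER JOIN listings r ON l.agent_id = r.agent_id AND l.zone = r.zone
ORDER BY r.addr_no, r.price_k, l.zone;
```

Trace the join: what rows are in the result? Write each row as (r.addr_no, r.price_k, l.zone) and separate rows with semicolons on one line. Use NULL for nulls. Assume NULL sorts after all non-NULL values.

INNER JOIN keeps only pairs where the ON condition holds.
Matching on l.agent_id = r.agent_id AND l.zone = r.zone. A NULL in a compared column never satisfies the condition.
Matched pairs: 2.

(447, 733, NU); (750, NULL, LS)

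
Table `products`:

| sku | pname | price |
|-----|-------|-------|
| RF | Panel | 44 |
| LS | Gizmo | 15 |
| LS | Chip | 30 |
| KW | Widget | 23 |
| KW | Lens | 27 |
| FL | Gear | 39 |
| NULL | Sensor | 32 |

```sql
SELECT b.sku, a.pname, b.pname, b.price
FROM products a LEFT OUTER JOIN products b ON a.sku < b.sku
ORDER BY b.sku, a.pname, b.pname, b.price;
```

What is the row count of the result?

LEFT JOIN keeps every row from `products a`; unmatched rows get NULL for `products b`'s columns.
Matching on a.sku < b.sku. A NULL in a compared column never satisfies the condition.
Matched pairs: 13; unmatched a rows kept: 2.
Total: 13 matched + 2 padded = 15 rows.

15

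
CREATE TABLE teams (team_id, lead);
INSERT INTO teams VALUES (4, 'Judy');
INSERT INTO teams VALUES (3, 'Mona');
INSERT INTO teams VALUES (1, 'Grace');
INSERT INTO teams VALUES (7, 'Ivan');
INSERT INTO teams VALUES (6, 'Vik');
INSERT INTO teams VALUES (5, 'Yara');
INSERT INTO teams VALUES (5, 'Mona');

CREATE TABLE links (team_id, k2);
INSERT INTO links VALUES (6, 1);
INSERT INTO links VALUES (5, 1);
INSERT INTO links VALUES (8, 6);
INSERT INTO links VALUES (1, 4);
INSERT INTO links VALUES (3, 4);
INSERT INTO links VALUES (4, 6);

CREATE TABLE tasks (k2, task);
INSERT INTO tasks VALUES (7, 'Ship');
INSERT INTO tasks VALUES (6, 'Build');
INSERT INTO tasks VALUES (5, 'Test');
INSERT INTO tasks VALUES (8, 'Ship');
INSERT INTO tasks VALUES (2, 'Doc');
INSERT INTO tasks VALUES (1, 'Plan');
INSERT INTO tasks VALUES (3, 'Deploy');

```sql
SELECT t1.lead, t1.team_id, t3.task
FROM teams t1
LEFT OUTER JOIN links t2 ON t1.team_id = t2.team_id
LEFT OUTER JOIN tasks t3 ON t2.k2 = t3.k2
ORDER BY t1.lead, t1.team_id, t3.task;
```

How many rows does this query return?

Evaluate left to right. First `teams t1 LEFT JOIN links t2` on team_id: 7 row(s).
Then LEFT JOIN `tasks t3` on k2: each of those 7 rows is kept; rows whose t2.k2 has no match in t3 get NULL for t3's columns.
Result: 7 row(s).

7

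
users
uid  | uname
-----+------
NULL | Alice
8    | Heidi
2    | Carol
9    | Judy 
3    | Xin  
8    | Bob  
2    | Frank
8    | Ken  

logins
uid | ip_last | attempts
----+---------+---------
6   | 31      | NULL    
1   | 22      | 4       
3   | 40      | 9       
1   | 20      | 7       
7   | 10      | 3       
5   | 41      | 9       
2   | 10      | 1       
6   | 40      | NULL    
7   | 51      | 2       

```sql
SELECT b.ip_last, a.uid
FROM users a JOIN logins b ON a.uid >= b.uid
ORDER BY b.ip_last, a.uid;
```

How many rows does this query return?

46

INNER JOIN keeps only pairs where the ON condition holds.
Matching on a.uid >= b.uid. A NULL in a compared column never satisfies the condition.
Matched pairs: 46.
Total: 46 rows.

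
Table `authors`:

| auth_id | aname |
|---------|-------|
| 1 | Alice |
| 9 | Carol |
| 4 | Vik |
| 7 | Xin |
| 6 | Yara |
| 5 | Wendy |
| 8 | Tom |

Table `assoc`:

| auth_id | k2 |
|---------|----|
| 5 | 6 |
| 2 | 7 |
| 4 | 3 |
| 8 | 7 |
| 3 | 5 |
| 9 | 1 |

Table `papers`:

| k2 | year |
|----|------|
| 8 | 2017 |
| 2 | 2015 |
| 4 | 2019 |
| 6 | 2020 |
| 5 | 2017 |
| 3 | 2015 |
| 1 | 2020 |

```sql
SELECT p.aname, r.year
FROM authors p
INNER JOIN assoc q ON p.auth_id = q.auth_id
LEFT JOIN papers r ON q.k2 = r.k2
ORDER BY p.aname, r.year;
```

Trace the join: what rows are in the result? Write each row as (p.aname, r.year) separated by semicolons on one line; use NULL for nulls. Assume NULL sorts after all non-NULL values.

(Carol, 2020); (Tom, NULL); (Vik, 2015); (Wendy, 2020)

Joins associate left-to-right: authors INNER JOIN assoc on auth_id gives 4 intermediate row(s).
Then LEFT JOIN `papers r` on k2: each of those 4 rows is kept; rows whose q.k2 has no match in r get NULL for r's columns.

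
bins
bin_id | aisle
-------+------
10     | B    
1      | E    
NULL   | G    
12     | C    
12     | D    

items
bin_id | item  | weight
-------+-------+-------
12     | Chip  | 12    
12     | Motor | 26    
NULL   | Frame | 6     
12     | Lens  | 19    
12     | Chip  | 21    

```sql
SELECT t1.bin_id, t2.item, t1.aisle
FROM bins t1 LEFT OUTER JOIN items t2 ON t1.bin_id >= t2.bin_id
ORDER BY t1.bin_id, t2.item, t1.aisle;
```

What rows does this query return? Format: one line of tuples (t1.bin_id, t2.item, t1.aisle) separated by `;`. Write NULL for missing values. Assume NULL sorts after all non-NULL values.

(1, NULL, E); (10, NULL, B); (12, Chip, C); (12, Chip, C); (12, Chip, D); (12, Chip, D); (12, Lens, C); (12, Lens, D); (12, Motor, C); (12, Motor, D); (NULL, NULL, G)

LEFT JOIN keeps every row from `bins`; unmatched rows get NULL for `items`'s columns.
Matching on t1.bin_id >= t2.bin_id. A NULL in a compared column never satisfies the condition.
- bin_id=10: no t2 row matches, row kept with t2 columns NULL.
- bin_id=1: no t2 row matches, row kept with t2 columns NULL.
- bin_id=NULL: no t2 row matches, row kept with t2 columns NULL.
- bin_id=12: 4 matching t2 row(s), so 4 row(s) emitted.
- bin_id=12: 4 matching t2 row(s), so 4 row(s) emitted.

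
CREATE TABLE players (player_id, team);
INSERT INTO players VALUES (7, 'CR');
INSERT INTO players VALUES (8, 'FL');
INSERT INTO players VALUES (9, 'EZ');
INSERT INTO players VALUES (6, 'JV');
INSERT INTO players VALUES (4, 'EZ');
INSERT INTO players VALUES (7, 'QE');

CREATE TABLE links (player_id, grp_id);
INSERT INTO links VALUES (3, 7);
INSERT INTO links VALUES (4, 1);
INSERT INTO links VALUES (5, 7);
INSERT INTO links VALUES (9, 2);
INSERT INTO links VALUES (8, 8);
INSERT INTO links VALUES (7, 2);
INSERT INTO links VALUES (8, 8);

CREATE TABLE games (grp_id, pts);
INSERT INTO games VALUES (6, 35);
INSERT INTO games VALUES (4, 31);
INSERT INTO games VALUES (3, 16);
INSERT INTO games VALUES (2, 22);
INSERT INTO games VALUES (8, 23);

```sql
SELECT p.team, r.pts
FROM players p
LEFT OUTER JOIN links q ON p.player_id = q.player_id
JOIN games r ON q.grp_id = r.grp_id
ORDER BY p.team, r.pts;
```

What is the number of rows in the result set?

5

Evaluate left to right. First `players p LEFT JOIN links q` on player_id: 7 row(s).
Then INNER JOIN `games r` on grp_id: keep only rows whose q.grp_id appears in r.
Result: 5 row(s).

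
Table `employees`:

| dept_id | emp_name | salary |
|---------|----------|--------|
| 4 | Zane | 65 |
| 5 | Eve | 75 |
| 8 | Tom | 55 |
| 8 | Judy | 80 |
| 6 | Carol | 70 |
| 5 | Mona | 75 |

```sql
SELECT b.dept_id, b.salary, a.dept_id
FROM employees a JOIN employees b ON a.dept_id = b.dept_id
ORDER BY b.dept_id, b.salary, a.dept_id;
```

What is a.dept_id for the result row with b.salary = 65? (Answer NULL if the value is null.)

INNER JOIN keeps only pairs where the ON condition holds.
Matching on a.dept_id = b.dept_id.
Matched pairs: 10.

4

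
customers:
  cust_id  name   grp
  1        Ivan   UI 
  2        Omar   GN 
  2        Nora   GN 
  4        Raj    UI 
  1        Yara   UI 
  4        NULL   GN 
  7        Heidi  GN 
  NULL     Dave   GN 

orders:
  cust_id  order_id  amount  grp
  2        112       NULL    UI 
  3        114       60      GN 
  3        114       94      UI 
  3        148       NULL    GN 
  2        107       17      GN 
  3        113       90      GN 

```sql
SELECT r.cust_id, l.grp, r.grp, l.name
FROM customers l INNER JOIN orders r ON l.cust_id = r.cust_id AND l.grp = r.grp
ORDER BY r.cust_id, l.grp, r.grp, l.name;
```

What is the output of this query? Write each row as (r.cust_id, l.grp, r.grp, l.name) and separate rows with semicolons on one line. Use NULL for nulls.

(2, GN, GN, Nora); (2, GN, GN, Omar)

INNER JOIN keeps only pairs where the ON condition holds.
Matching on l.cust_id = r.cust_id AND l.grp = r.grp. A NULL in a compared column never satisfies the condition.
- l (cust_id=1, grp=UI) has no partner → excluded.
- l (cust_id=2, grp=GN) pairs with 1 row(s) of r.
- l (cust_id=2, grp=GN) pairs with 1 row(s) of r.
- l (cust_id=4, grp=UI) has no partner → excluded.
- l (cust_id=1, grp=UI) has no partner → excluded.
- l (cust_id=4, grp=GN) has no partner → excluded.
- l (cust_id=7, grp=GN) has no partner → excluded.
- l (cust_id=NULL, grp=GN) has no partner → excluded.
After projecting and ordering:
r.cust_id | l.grp | r.grp | l.name
2 | GN | GN | Nora
2 | GN | GN | Omar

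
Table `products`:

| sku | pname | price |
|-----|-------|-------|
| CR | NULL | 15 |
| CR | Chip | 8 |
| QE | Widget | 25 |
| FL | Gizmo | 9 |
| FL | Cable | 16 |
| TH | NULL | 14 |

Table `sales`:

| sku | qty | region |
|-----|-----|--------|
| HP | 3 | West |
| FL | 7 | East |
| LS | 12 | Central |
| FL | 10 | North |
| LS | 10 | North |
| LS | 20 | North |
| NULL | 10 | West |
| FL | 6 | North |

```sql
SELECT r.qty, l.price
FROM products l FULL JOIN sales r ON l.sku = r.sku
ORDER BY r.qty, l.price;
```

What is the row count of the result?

15

FULL OUTER JOIN keeps every row from both sides; unmatched rows get NULL for the other side's columns.
Matching on l.sku = r.sku. A NULL in a compared column never satisfies the condition.
- sku=CR: no r row matches, row kept with r columns NULL.
- sku=CR: no r row matches, row kept with r columns NULL.
- sku=QE: no r row matches, row kept with r columns NULL.
- sku=FL: 3 matching r row(s), so 3 row(s) emitted.
- sku=FL: 3 matching r row(s), so 3 row(s) emitted.
- sku=TH: no r row matches, row kept with r columns NULL.
- 5 row(s) from r found no l partner → padded with NULL.
Total: 6 matched + 9 padded = 15 rows.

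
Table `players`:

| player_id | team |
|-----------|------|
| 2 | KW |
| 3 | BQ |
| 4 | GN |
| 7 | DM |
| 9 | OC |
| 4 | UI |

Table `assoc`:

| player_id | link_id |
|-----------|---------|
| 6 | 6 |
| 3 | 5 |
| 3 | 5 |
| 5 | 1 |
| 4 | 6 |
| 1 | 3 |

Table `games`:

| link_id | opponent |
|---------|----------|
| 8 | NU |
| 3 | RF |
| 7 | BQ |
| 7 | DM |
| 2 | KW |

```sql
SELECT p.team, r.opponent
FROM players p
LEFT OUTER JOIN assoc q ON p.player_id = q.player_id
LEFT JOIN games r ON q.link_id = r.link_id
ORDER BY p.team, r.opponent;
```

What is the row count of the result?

Evaluate left to right. First `players p LEFT JOIN assoc q` on player_id: 7 row(s).
Then LEFT JOIN `games r` on link_id: each of those 7 rows is kept; rows whose q.link_id has no match in r get NULL for r's columns.
Result: 7 row(s).

7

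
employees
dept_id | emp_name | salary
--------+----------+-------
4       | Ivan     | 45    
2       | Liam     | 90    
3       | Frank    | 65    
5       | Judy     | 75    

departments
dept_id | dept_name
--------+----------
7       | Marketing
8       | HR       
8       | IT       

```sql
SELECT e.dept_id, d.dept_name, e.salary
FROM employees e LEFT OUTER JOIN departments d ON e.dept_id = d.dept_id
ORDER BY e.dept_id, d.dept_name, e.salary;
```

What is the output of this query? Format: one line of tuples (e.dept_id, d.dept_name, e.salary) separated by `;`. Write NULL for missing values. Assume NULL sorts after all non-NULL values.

LEFT JOIN keeps every row from `employees`; unmatched rows get NULL for `departments`'s columns.
Matching on e.dept_id = d.dept_id.
- e row (dept_id=4): no match → kept, d columns NULL.
- e row (dept_id=2): no match → kept, d columns NULL.
- e row (dept_id=3): no match → kept, d columns NULL.
- e row (dept_id=5): no match → kept, d columns NULL.
After projecting and ordering:
e.dept_id | d.dept_name | e.salary
2 | NULL | 90
3 | NULL | 65
4 | NULL | 45
5 | NULL | 75

(2, NULL, 90); (3, NULL, 65); (4, NULL, 45); (5, NULL, 75)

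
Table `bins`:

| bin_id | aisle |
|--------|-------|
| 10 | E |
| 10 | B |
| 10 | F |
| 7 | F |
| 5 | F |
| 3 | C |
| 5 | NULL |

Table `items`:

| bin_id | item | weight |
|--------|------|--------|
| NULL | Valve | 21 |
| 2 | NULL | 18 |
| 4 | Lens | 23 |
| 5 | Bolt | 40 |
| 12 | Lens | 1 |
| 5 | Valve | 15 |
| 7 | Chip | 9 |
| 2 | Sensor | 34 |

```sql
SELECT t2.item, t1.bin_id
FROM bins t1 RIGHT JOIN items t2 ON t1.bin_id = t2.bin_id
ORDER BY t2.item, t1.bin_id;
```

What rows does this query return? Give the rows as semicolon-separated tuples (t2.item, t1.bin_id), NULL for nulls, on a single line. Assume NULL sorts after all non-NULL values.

RIGHT JOIN keeps every row from `items`; unmatched rows get NULL for `bins`'s columns.
Matching on t1.bin_id = t2.bin_id. A NULL in a compared column never satisfies the condition.
- bin_id=10: no matching t2 row.
- bin_id=10: no matching t2 row.
- bin_id=10: no matching t2 row.
- bin_id=7: 1 matching t2 row(s), so 1 row(s) emitted.
- bin_id=5: 2 matching t2 row(s), so 2 row(s) emitted.
- bin_id=3: no matching t2 row.
- bin_id=5: 2 matching t2 row(s), so 2 row(s) emitted.
- 5 row(s) from t2 found no t1 partner → padded with NULL.
After projecting and ordering:
t2.item | t1.bin_id
Bolt | 5
Bolt | 5
Chip | 7
Lens | NULL
Lens | NULL
Sensor | NULL
Valve | 5
Valve | 5
Valve | NULL
NULL | NULL

(Bolt, 5); (Bolt, 5); (Chip, 7); (Lens, NULL); (Lens, NULL); (Sensor, NULL); (Valve, 5); (Valve, 5); (Valve, NULL); (NULL, NULL)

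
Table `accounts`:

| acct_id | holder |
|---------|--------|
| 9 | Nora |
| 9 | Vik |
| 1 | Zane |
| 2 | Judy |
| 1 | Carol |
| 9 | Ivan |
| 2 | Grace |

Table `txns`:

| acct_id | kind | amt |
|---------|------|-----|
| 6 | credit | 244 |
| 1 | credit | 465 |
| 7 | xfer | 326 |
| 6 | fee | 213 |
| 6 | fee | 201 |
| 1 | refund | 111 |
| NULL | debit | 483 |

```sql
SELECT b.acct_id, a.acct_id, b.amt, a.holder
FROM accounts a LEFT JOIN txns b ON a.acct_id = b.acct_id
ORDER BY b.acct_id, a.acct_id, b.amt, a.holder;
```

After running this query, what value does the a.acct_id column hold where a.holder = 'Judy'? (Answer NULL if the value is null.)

2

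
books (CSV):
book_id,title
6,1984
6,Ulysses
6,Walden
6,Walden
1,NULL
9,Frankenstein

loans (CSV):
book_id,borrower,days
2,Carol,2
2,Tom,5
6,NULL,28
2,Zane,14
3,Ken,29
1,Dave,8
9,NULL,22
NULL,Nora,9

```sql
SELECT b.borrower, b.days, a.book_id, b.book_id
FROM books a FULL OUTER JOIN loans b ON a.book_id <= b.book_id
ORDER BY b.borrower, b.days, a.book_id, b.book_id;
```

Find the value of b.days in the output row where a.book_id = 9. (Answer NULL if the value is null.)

22

FULL OUTER JOIN keeps every row from both sides; unmatched rows get NULL for the other side's columns.
Matching on a.book_id <= b.book_id. A NULL in a compared column never satisfies the condition.
- a[0] book_id=6 → 2 match(es) in b → 2 row(s).
- a[1] book_id=6 → 2 match(es) in b → 2 row(s).
- a[2] book_id=6 → 2 match(es) in b → 2 row(s).
- a[3] book_id=6 → 2 match(es) in b → 2 row(s).
- a[4] book_id=1 → 7 match(es) in b → 7 row(s).
- a[5] book_id=9 → 1 match(es) in b → 1 row(s).
- plus 1 unmatched b row(s), each kept with NULL a columns.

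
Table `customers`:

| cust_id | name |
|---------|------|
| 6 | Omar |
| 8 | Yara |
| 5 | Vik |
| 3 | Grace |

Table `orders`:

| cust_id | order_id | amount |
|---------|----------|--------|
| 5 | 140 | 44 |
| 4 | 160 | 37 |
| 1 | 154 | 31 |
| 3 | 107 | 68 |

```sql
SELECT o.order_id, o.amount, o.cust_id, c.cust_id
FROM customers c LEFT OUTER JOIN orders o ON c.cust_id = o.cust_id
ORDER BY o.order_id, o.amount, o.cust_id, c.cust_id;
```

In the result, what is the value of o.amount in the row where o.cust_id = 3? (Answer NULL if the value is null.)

68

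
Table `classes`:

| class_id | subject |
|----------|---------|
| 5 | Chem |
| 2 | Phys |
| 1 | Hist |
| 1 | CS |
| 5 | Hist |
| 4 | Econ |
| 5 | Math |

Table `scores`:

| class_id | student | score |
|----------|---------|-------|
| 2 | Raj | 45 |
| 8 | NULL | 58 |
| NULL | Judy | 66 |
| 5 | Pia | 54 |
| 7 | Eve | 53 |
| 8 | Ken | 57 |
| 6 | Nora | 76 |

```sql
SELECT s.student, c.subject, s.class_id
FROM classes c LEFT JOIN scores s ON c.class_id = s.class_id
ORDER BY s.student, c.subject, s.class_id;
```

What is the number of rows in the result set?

7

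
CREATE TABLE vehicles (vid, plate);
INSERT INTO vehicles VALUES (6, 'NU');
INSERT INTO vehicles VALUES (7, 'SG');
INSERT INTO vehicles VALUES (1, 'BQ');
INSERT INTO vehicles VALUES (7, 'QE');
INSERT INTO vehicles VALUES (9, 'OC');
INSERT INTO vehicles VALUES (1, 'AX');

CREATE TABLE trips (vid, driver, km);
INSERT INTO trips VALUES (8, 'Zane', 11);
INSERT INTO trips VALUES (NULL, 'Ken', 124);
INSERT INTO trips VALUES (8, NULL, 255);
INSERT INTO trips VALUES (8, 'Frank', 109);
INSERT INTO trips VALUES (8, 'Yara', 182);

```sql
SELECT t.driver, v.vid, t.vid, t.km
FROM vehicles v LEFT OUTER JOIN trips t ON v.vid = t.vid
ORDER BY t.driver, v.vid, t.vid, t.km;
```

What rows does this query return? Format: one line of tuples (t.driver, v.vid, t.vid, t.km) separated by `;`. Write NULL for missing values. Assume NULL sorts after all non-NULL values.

(NULL, 1, NULL, NULL); (NULL, 1, NULL, NULL); (NULL, 6, NULL, NULL); (NULL, 7, NULL, NULL); (NULL, 7, NULL, NULL); (NULL, 9, NULL, NULL)

LEFT JOIN keeps every row from `vehicles`; unmatched rows get NULL for `trips`'s columns.
Matching on v.vid = t.vid. A NULL in a compared column never satisfies the condition.
- vid=6: no t row matches, row kept with t columns NULL.
- vid=7: no t row matches, row kept with t columns NULL.
- vid=1: no t row matches, row kept with t columns NULL.
- vid=7: no t row matches, row kept with t columns NULL.
- vid=9: no t row matches, row kept with t columns NULL.
- vid=1: no t row matches, row kept with t columns NULL.
After projecting and ordering:
t.driver | v.vid | t.vid | t.km
NULL | 1 | NULL | NULL
NULL | 1 | NULL | NULL
NULL | 6 | NULL | NULL
NULL | 7 | NULL | NULL
NULL | 7 | NULL | NULL
NULL | 9 | NULL | NULL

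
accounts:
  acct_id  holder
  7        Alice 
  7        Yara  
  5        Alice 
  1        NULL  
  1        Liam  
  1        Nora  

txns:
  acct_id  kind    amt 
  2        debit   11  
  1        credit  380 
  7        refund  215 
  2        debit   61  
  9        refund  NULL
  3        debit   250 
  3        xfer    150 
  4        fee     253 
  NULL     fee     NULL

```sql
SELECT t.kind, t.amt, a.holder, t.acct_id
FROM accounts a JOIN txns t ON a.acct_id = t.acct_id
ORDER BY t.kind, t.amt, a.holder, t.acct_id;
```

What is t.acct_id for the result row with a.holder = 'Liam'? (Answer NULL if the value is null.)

1

INNER JOIN keeps only pairs where the ON condition holds.
Matching on a.acct_id = t.acct_id. A NULL in a compared column never satisfies the condition.
- a (acct_id=7) pairs with 1 row(s) of t.
- a (acct_id=7) pairs with 1 row(s) of t.
- a (acct_id=5) has no partner → excluded.
- a (acct_id=1) pairs with 1 row(s) of t.
- a (acct_id=1) pairs with 1 row(s) of t.
- a (acct_id=1) pairs with 1 row(s) of t.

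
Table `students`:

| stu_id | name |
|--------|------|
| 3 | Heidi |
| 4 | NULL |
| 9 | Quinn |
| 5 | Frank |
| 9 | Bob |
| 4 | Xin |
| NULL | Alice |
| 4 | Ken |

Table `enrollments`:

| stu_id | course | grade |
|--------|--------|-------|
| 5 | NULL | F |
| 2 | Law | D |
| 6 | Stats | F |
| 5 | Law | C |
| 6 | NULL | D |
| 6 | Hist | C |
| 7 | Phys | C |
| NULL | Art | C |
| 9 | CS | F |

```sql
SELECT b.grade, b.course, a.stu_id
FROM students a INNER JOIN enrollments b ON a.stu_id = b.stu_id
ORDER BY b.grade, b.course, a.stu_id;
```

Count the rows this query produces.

4

INNER JOIN keeps only pairs where the ON condition holds.
Matching on a.stu_id = b.stu_id. A NULL in a compared column never satisfies the condition.
- stu_id=3: no matching b row, dropped.
- stu_id=4: no matching b row, dropped.
- stu_id=9: 1 matching b row(s), so 1 row(s) emitted.
- stu_id=5: 2 matching b row(s), so 2 row(s) emitted.
- stu_id=9: 1 matching b row(s), so 1 row(s) emitted.
- stu_id=4: no matching b row, dropped.
- stu_id=NULL: no matching b row, dropped.
- stu_id=4: no matching b row, dropped.
Total: 4 rows.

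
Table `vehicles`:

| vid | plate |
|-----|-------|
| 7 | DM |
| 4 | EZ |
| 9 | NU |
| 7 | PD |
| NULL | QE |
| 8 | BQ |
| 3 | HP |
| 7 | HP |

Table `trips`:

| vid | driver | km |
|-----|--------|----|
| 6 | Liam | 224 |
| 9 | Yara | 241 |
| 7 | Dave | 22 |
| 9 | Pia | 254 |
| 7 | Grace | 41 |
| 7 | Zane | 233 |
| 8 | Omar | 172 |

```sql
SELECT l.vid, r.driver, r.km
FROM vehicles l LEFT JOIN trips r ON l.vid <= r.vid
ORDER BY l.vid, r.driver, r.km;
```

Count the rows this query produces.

38

LEFT JOIN keeps every row from `vehicles`; unmatched rows get NULL for `trips`'s columns.
Matching on l.vid <= r.vid. A NULL in a compared column never satisfies the condition.
- l[0] vid=7 → 6 match(es) in r → 6 row(s).
- l[1] vid=4 → 7 match(es) in r → 7 row(s).
- l[2] vid=9 → 2 match(es) in r → 2 row(s).
- l[3] vid=7 → 6 match(es) in r → 6 row(s).
- l[4] vid=NULL → no match; kept with NULLs on the r side.
- l[5] vid=8 → 3 match(es) in r → 3 row(s).
- l[6] vid=3 → 7 match(es) in r → 7 row(s).
- l[7] vid=7 → 6 match(es) in r → 6 row(s).
Total: 37 matched + 1 padded = 38 rows.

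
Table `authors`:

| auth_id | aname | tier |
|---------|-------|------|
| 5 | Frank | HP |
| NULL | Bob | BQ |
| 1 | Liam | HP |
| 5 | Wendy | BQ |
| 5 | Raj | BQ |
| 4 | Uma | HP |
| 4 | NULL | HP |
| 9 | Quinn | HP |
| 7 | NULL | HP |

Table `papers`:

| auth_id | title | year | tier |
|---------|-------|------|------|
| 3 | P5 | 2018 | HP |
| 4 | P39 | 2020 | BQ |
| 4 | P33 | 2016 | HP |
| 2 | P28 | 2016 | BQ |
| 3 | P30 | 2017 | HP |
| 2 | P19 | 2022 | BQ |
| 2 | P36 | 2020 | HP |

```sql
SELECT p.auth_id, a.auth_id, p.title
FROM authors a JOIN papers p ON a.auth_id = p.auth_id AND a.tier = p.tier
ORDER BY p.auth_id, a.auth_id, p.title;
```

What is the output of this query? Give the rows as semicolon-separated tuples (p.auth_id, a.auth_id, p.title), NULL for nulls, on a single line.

(4, 4, P33); (4, 4, P33)

INNER JOIN keeps only pairs where the ON condition holds.
Matching on a.auth_id = p.auth_id AND a.tier = p.tier. A NULL in a compared column never satisfies the condition.
- auth_id=5, tier=HP: no matching p row, dropped.
- auth_id=NULL, tier=BQ: no matching p row, dropped.
- auth_id=1, tier=HP: no matching p row, dropped.
- auth_id=5, tier=BQ: no matching p row, dropped.
- auth_id=5, tier=BQ: no matching p row, dropped.
- auth_id=4, tier=HP: 1 matching p row(s), so 1 row(s) emitted.
- auth_id=4, tier=HP: 1 matching p row(s), so 1 row(s) emitted.
- auth_id=9, tier=HP: no matching p row, dropped.
- auth_id=7, tier=HP: no matching p row, dropped.
After projecting and ordering:
p.auth_id | a.auth_id | p.title
4 | 4 | P33
4 | 4 | P33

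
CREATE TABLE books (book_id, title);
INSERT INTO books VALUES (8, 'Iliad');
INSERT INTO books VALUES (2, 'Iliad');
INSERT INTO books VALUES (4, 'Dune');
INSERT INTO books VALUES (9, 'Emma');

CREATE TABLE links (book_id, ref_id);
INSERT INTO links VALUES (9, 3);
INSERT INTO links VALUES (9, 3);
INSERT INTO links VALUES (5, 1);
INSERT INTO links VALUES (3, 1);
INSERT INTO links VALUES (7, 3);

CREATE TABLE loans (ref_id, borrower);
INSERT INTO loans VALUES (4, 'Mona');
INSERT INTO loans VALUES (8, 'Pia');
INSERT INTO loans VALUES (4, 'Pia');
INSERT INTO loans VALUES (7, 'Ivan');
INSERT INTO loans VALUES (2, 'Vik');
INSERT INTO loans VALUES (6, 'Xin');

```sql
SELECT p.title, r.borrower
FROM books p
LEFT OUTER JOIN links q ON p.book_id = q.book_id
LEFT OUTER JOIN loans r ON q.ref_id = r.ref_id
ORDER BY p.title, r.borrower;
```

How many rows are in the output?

5

Step 1 — p LEFT JOIN q on book_id → 5 row(s).
Then LEFT JOIN `loans r` on ref_id: each of those 5 rows is kept; rows whose q.ref_id has no match in r get NULL for r's columns.
Result: 5 row(s).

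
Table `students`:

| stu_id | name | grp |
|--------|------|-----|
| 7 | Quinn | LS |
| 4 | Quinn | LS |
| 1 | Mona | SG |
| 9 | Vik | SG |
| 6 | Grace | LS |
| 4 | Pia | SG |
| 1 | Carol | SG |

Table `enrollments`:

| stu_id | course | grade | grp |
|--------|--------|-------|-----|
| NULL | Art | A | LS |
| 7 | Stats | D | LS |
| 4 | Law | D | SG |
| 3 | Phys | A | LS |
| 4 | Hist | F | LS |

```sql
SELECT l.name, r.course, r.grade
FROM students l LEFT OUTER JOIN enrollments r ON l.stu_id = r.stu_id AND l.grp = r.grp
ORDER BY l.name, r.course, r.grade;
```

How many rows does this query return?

7

LEFT JOIN keeps every row from `students`; unmatched rows get NULL for `enrollments`'s columns.
Matching on l.stu_id = r.stu_id AND l.grp = r.grp. A NULL in a compared column never satisfies the condition.
Matched pairs: 3; unmatched l rows kept: 4.
Total: 3 matched + 4 padded = 7 rows.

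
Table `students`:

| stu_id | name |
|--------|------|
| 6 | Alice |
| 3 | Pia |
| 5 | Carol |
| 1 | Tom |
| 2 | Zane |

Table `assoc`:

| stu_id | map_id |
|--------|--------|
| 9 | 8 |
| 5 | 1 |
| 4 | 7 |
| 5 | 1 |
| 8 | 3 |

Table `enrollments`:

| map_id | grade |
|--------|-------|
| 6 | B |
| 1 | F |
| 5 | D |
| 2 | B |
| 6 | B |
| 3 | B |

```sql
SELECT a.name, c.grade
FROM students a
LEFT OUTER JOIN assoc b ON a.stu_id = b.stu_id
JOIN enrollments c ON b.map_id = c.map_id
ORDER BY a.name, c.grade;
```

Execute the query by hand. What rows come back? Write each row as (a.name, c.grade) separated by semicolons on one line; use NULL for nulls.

(Carol, F); (Carol, F)

Evaluate left to right. First `students a LEFT JOIN assoc b` on stu_id: 6 row(s).
Then INNER JOIN `enrollments c` on map_id: keep only rows whose b.map_id appears in c.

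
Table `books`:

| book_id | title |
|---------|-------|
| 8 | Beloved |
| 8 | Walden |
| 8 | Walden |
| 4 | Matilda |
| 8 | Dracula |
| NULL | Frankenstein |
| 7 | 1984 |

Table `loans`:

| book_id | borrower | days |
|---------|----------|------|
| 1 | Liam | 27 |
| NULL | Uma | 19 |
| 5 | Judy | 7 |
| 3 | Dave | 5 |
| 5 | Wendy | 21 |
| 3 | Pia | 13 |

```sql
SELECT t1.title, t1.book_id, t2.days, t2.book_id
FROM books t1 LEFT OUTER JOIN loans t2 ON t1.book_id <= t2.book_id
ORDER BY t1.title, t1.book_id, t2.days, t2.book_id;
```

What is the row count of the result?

LEFT JOIN keeps every row from `books`; unmatched rows get NULL for `loans`'s columns.
Matching on t1.book_id <= t2.book_id. A NULL in a compared column never satisfies the condition.
Matched pairs: 2; unmatched t1 rows kept: 6.
Total: 2 matched + 6 padded = 8 rows.

8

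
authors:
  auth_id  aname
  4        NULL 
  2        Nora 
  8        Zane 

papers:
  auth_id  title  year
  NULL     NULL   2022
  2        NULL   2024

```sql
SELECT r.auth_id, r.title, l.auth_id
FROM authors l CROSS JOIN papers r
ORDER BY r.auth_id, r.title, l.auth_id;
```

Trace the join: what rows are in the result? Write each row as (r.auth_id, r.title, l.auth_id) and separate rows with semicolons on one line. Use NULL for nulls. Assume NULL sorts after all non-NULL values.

(2, NULL, 2); (2, NULL, 4); (2, NULL, 8); (NULL, NULL, 2); (NULL, NULL, 4); (NULL, NULL, 8)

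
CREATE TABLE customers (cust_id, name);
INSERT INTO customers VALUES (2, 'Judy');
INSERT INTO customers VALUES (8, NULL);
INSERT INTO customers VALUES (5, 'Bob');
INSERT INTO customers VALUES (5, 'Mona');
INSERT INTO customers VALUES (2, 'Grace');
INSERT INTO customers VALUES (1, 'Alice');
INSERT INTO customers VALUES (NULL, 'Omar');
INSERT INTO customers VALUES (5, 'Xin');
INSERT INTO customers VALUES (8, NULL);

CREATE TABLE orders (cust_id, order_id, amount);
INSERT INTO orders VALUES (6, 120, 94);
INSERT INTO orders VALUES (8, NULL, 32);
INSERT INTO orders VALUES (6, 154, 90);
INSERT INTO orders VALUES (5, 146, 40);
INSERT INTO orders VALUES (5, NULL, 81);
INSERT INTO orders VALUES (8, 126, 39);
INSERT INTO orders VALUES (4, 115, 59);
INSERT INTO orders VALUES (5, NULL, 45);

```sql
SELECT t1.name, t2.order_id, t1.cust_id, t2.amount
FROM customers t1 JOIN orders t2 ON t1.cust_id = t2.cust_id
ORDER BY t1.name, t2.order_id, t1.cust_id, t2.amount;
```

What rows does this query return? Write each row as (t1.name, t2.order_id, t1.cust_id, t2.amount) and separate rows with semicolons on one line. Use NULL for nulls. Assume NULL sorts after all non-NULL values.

INNER JOIN keeps only pairs where the ON condition holds.
Matching on t1.cust_id = t2.cust_id. A NULL in a compared column never satisfies the condition.
- t1 row (cust_id=2): no match → dropped.
- t1 row (cust_id=8): matches 2 t2 row(s) → 2 output row(s).
- t1 row (cust_id=5): matches 3 t2 row(s) → 3 output row(s).
- t1 row (cust_id=5): matches 3 t2 row(s) → 3 output row(s).
- t1 row (cust_id=2): no match → dropped.
- t1 row (cust_id=1): no match → dropped.
- t1 row (cust_id=NULL): no match → dropped.
- t1 row (cust_id=5): matches 3 t2 row(s) → 3 output row(s).
- t1 row (cust_id=8): matches 2 t2 row(s) → 2 output row(s).

(Bob, 146, 5, 40); (Bob, NULL, 5, 45); (Bob, NULL, 5, 81); (Mona, 146, 5, 40); (Mona, NULL, 5, 45); (Mona, NULL, 5, 81); (Xin, 146, 5, 40); (Xin, NULL, 5, 45); (Xin, NULL, 5, 81); (NULL, 126, 8, 39); (NULL, 126, 8, 39); (NULL, NULL, 8, 32); (NULL, NULL, 8, 32)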